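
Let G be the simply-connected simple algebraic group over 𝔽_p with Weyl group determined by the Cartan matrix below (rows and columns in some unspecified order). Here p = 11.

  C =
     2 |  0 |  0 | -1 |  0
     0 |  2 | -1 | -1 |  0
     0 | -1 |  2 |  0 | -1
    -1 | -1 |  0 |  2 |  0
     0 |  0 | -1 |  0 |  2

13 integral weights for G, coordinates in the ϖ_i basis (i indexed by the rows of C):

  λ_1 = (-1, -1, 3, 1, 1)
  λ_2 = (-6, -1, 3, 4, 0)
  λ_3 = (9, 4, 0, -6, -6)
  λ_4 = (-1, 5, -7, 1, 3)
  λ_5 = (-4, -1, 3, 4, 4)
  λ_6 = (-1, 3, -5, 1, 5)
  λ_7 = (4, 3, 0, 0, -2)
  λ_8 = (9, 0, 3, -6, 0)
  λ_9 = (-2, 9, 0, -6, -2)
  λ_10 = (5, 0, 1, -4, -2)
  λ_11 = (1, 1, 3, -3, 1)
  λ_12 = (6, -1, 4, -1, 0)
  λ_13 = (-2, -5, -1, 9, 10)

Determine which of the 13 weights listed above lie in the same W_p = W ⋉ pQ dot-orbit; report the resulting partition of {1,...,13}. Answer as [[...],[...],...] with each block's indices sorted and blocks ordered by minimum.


Cartan matrix: type A_5 (|W|=720); un-permuting the 5 rows.

Folding the 13 weights λ_j+ρ into Ā_11 (reps in the given 5-coord order):

  λ_1+ρ ↦ (0, 0, 4, 2, 2)
  λ_2+ρ ↦ (5, 0, 4, 0, 1)
  λ_3+ρ ↦ (5, 4, 0, 1, 1)
  λ_4+ρ ↦ (0, 0, 4, 2, 2)
  λ_5+ρ ↦ (0, 0, 4, 2, 2)
  λ_6+ρ ↦ (0, 0, 4, 2, 2)
  λ_7+ρ ↦ (5, 4, 0, 1, 1)
  λ_8+ρ ↦ (5, 4, 0, 1, 1)
  λ_9+ρ ↦ (5, 4, 0, 1, 1)
  λ_10+ρ ↦ (3, 1, 1, 1, 0)
  λ_11+ρ ↦ (0, 0, 4, 2, 2)
  λ_12+ρ ↦ (5, 0, 4, 0, 1)
  λ_13+ρ ↦ (5, 0, 4, 0, 1)

Partition of {1..13} into 4 W_11-dot-orbits:

[[1, 4, 5, 6, 11], [2, 12, 13], [3, 7, 8, 9], [10]]


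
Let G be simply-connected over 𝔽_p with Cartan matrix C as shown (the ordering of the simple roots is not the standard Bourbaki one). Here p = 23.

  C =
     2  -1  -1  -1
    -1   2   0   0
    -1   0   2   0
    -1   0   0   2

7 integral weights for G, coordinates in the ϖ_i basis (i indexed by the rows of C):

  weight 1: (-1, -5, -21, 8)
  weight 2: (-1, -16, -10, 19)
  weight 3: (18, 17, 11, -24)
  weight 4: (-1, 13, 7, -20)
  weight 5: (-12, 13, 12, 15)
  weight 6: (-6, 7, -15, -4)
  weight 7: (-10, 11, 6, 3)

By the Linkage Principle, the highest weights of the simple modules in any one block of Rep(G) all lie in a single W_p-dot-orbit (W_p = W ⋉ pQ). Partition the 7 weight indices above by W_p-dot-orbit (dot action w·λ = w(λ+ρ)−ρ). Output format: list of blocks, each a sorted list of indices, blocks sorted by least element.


Dynkin diagram of C (from the 6 off-diagonal −1 entries): D_4.

λ_j+ρ reflected into Ā_23 (⟨·,θ^∨⟩≤23); 4-tuples as given:

    1: (3, 5, 11, 0)
    2: (3, 5, 11, 0)
    3: (3, 5, 11, 0)
    4: (3, 5, 11, 0)
    5: (2, 3, 2, 5)
    6: (3, 5, 11, 0)
    7: (2, 3, 2, 5)

Grouping the 7 weights by Ā_23-representative: 2 linkage classes.

[[1, 2, 3, 4, 6], [5, 7]]


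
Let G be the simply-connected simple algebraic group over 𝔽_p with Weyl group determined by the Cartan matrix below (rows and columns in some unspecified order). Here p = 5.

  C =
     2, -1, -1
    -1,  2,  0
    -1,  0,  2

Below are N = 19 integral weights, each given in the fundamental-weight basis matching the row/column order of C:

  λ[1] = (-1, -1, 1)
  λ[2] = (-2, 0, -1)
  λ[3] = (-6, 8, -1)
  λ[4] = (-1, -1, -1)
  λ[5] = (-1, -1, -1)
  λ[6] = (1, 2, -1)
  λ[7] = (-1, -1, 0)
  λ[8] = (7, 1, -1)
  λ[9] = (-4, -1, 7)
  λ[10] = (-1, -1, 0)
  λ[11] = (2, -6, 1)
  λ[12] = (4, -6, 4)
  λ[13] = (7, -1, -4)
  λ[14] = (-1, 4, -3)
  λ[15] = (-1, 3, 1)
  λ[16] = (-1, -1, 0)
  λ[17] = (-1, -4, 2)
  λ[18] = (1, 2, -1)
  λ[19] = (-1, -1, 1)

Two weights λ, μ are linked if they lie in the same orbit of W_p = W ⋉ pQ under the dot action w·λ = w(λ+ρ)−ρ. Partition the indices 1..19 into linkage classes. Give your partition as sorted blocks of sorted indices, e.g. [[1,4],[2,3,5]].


Cartan matrix: type A_3 (|W|=24); un-permuting the 3 rows.

Folding the 19 weights λ_j+ρ into Ā_5 (reps in the given 3-coord order):

  [1] (0, 0, 2)
  [2] (0, 0, 1)
  [3] (0, 0, 1)
  [4] (0, 0, 0)
  [5] (0, 0, 0)
  [6] (2, 3, 0)
  [7] (0, 0, 1)
  [8] (0, 0, 2)
  [9] (0, 0, 2)
  [10] (0, 0, 1)
  [11] (2, 3, 0)
  [12] (0, 0, 0)
  [13] (2, 3, 0)
  [14] (2, 3, 0)
  [15] (0, 3, 1)
  [16] (0, 0, 1)
  [17] (3, 0, 0)
  [18] (2, 3, 0)
  [19] (0, 0, 2)

These 19 weights hit 6 W_5-dot-orbits; sizes (4, 5, 3, 5, 1, 1):

[[1, 8, 9, 19], [2, 3, 7, 10, 16], [4, 5, 12], [6, 11, 13, 14, 18], [15], [17]]


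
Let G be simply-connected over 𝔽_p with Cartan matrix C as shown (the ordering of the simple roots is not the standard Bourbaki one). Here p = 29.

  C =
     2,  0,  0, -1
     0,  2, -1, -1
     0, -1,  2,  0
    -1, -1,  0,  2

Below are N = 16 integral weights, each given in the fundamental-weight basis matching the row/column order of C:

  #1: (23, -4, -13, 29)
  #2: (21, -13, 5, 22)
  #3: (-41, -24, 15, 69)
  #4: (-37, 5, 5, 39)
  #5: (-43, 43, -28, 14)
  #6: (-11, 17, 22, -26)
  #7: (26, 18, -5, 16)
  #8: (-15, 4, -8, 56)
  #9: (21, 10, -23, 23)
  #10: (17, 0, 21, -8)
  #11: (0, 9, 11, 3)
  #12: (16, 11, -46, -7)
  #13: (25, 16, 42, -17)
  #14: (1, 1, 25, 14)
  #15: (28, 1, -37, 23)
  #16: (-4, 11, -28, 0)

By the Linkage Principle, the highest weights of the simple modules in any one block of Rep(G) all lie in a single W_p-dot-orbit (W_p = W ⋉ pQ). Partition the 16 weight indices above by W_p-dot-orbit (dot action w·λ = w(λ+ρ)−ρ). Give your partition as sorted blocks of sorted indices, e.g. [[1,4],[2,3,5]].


C ↔ A_4 under row/col permutation; |W(A_4)| = 120.

Each λ_j+ρ reduced to Ā_29; 4-tuples below use C's row order:

  λ_1 → (1, 10, 12, 4);  λ_2 → (6, 4, 6, 7);  λ_3 → (6, 6, 11, 1);  λ_4 → (6, 4, 6, 7);  λ_5 → (14, 2, 10, 1);  λ_6 → (6, 4, 6, 7);  λ_7 → (1, 10, 12, 4);  λ_8 → (1, 10, 12, 4);  λ_9 → (6, 6, 11, 1);  λ_10 → (6, 6, 11, 1);  λ_11 → (1, 10, 12, 4);  λ_12 → (6, 4, 6, 7);  λ_13 → (14, 2, 10, 1);  λ_14 → (14, 2, 10, 1);  λ_15 → (2, 0, 19, 3);  λ_16 → (14, 2, 10, 1)

Partition of {1..16} into 5 W_29-dot-orbits:

[[1, 7, 8, 11], [2, 4, 6, 12], [3, 9, 10], [5, 13, 14, 16], [15]]


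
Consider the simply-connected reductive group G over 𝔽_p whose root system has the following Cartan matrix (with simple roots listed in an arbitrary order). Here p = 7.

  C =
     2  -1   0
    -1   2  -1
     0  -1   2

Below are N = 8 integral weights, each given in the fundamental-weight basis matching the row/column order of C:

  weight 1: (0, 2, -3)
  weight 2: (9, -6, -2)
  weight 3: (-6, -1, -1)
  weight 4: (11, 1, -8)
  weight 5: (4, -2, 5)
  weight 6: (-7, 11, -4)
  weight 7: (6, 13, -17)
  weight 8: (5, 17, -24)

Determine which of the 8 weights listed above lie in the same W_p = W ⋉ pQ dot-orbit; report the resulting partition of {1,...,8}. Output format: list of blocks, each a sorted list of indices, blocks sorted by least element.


Root system A_3: the 3×3 matrix C matches after relabeling.

Each λ_j+ρ reduced to Ā_7; 3-tuples below use C's row order:

    λ_1 → (1, 1, 2)
    λ_2 → (1, 1, 2)
    λ_3 → (0, 0, 5)
    λ_4 → (0, 0, 5)
    λ_5 → (1, 1, 2)
    λ_6 → (1, 1, 2)
    λ_7 → (0, 0, 5)
    λ_8 → (1, 1, 2)

The 8 indices split into 2 linkage classes (same alcove rep ⇔ same W_7-dot-orbit):

[[1, 2, 5, 6, 8], [3, 4, 7]]


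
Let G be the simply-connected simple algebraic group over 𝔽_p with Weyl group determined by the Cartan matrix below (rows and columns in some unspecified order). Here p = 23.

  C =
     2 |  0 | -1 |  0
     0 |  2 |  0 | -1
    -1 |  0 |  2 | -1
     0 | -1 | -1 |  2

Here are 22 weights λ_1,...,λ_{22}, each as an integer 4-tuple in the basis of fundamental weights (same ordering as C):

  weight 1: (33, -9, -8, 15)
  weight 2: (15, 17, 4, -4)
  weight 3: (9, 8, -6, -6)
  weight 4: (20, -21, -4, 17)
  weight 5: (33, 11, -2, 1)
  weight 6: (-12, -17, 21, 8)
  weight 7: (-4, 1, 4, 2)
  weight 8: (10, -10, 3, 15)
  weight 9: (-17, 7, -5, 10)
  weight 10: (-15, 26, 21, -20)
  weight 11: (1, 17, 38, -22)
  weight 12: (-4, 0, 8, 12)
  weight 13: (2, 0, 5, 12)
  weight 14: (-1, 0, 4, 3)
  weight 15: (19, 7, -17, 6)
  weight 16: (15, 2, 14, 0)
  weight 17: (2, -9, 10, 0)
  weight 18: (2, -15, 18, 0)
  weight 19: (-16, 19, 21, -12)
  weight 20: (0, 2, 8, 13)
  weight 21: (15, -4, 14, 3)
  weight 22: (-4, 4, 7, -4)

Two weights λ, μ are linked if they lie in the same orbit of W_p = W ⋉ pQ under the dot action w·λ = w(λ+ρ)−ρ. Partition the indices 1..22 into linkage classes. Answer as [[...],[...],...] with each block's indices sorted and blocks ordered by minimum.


Root system A_4: the 4×4 matrix C matches after relabeling.

Ā_23 reps of the 22 weights (A_4, coords as presented):

    [1] (3, 1, 4, 7)
    [2] (3, 2, 2, 3)
    [3] (0, 1, 5, 4)
    [4] (3, 2, 2, 3)
    [5] (1, 1, 9, 1)
    [6] (3, 1, 4, 7)
    [7] (3, 2, 2, 3)
    [8] (3, 1, 4, 7)
    [9] (4, 1, 7, 8)
    [10] (4, 1, 7, 8)
    [11] (3, 2, 2, 3)
    [12] (3, 1, 6, 13)
    [13] (3, 1, 6, 13)
    [14] (0, 1, 5, 4)
    [15] (4, 1, 7, 8)
    [16] (4, 1, 7, 8)
    [17] (3, 1, 4, 7)
    [18] (3, 1, 6, 13)
    [19] (3, 1, 4, 7)
    [20] (3, 1, 6, 13)
    [21] (4, 1, 7, 8)
    [22] (3, 2, 2, 3)

Partition of {1..22} into 6 W_23-dot-orbits:

[[1, 6, 8, 17, 19], [2, 4, 7, 11, 22], [3, 14], [5], [9, 10, 15, 16, 21], [12, 13, 18, 20]]


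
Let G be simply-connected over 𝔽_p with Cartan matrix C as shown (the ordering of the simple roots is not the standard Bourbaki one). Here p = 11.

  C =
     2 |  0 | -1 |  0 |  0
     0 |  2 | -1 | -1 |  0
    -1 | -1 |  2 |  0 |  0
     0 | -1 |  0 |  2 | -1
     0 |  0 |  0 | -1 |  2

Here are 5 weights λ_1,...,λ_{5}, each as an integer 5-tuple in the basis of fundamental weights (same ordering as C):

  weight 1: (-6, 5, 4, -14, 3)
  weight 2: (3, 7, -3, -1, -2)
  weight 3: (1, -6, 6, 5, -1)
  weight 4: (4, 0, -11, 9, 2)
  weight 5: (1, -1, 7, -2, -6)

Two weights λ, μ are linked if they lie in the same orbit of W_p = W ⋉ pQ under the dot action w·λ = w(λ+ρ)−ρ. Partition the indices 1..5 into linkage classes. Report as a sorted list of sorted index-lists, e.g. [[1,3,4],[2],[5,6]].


Type A_5, rank 5, |W|=720; reorder rows/cols to standard.

Folding the 5 weights λ_j+ρ into Ā_11 (reps in the given 5-coord order):

    λ_1+ρ ↦ (0, 3, 2, 0, 4)
    λ_2+ρ ↦ (2, 5, 2, 1, 0)
    λ_3+ρ ↦ (2, 5, 2, 1, 0)
    λ_4+ρ ↦ (2, 5, 2, 1, 0)
    λ_5+ρ ↦ (2, 5, 2, 1, 0)

Linkage partition of the 5 weights (2 classes, p=11):

[[1], [2, 3, 4, 5]]


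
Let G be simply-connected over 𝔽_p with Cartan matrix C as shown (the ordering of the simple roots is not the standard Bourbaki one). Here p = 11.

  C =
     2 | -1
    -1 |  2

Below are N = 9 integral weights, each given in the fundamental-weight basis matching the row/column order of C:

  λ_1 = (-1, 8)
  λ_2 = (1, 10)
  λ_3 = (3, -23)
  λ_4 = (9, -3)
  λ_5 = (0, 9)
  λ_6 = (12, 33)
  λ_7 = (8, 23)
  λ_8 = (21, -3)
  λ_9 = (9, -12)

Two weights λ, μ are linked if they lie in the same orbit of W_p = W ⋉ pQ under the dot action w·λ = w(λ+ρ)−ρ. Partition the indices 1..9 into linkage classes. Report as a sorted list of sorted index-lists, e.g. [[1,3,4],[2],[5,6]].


C ↔ A_2 under row/col permutation; |W(A_2)| = 6.

Each λ_j+ρ reduced to Ā_11; 2-tuples below use C's row order:

  [1] (0, 9)
  [2] (0, 9)
  [3] (0, 7)
  [4] (8, 2)
  [5] (1, 10)
  [6] (8, 2)
  [7] (0, 9)
  [8] (0, 9)
  [9] (1, 10)

These 9 weights hit 4 W_11-dot-orbits; sizes (4, 1, 2, 2):

[[1, 2, 7, 8], [3], [4, 6], [5, 9]]


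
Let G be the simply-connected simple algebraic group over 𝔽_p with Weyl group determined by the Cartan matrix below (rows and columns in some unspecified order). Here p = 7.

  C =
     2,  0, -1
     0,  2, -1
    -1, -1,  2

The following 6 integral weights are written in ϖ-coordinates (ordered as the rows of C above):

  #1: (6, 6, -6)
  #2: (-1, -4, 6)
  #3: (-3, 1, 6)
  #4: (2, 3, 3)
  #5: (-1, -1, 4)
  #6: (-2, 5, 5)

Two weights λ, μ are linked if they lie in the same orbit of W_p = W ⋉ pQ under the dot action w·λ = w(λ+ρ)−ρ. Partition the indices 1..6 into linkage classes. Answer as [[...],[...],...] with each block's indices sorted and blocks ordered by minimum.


Cartan matrix: type A_3 (|W|=24); un-permuting the 3 rows.

Ā_7 reps of the 6 weights (A_3, coords as presented):

  [1] (0, 0, 5);  [2] (0, 3, 4);  [3] (0, 0, 5);  [4] (1, 0, 3);  [5] (0, 0, 5);  [6] (4, 1, 1)

Partition of {1..6} into 4 W_7-dot-orbits:

[[1, 3, 5], [2], [4], [6]]


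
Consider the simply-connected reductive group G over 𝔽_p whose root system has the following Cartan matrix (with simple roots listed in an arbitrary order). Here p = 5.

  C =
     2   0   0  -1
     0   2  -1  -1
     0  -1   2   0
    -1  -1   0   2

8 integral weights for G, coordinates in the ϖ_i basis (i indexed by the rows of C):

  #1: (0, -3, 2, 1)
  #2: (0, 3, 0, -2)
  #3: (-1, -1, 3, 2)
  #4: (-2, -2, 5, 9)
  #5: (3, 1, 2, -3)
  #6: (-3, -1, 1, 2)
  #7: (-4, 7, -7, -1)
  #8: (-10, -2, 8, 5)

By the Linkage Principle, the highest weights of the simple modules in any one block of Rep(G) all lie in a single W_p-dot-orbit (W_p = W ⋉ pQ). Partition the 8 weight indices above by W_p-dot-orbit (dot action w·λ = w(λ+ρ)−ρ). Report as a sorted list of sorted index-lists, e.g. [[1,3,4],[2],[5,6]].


Dynkin diagram of C (from the 6 off-diagonal −1 entries): A_4.

Ā_5 reps of the 8 weights (A_4, coords as presented):

  λ_1+ρ ↦ (1, 2, 1, 0) · λ_2+ρ ↦ (0, 3, 1, 1) · λ_3+ρ ↦ (2, 0, 2, 1) · λ_4+ρ ↦ (0, 3, 1, 1) · λ_5+ρ ↦ (0, 0, 1, 2) · λ_6+ρ ↦ (2, 0, 2, 1) · λ_7+ρ ↦ (2, 0, 2, 1) · λ_8+ρ ↦ (0, 3, 0, 1)

The 8 indices split into 5 linkage classes (same alcove rep ⇔ same W_5-dot-orbit):

[[1], [2, 4], [3, 6, 7], [5], [8]]


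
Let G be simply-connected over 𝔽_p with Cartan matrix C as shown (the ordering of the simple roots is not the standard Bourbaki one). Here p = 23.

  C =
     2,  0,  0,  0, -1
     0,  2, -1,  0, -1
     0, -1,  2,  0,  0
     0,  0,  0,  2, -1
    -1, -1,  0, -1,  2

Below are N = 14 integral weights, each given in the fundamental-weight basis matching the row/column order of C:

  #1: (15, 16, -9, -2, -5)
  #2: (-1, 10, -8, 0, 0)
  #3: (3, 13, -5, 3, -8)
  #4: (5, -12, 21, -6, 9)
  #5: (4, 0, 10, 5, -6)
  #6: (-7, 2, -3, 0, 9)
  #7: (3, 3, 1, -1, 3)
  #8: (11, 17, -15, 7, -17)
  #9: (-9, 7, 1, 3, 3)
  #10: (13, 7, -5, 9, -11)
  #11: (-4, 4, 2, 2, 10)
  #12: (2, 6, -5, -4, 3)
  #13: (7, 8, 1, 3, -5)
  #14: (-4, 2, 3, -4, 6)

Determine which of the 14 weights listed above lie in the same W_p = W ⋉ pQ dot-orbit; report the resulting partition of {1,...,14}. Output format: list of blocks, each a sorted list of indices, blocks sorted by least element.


Dynkin diagram of C (from the 8 off-diagonal −1 entries): D_5.

Ā_23 reps of the 14 weights (D_5, coords as presented):

  [1] (6, 1, 2, 1, 4) · [2] (0, 4, 7, 1, 1) · [3] (3, 3, 4, 3, 1) · [4] (0, 4, 7, 1, 1) · [5] (0, 4, 7, 1, 1) · [6] (6, 1, 2, 1, 4) · [7] (4, 4, 2, 0, 4) · [8] (4, 4, 2, 0, 4) · [9] (4, 4, 2, 0, 4) · [10] (4, 4, 2, 0, 4) · [11] (3, 3, 4, 3, 1) · [12] (3, 3, 4, 3, 1) · [13] (4, 4, 2, 0, 4) · [14] (3, 3, 4, 3, 1)

4 distinct reps among the 14 weights ⇒ 4 W_23-linkage classes:

[[1, 6], [2, 4, 5], [3, 11, 12, 14], [7, 8, 9, 10, 13]]


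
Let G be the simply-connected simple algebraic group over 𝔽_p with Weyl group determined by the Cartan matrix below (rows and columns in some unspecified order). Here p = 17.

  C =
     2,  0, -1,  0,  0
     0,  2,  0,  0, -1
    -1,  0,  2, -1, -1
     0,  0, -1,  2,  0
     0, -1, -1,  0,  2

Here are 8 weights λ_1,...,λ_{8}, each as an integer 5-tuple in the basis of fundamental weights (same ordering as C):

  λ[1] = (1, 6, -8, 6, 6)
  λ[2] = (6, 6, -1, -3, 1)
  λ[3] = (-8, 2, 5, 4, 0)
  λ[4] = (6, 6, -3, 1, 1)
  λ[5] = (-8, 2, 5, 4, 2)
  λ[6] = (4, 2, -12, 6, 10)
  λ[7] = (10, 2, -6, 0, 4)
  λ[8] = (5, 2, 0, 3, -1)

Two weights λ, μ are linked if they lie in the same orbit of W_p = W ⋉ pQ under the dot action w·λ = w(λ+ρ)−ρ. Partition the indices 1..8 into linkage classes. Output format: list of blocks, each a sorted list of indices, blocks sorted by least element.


C ↔ D_5 under row/col permutation; |W(D_5)| = 1920.

W_17-reps of the 8 weights in Ā_17 (same 5-coord order as C):

    λ_1 → (5, 7, 2, 0, 0)
    λ_2 → (5, 7, 2, 0, 0)
    λ_3 → (6, 3, 1, 4, 0)
    λ_4 → (5, 7, 2, 0, 0)
    λ_5 → (6, 3, 1, 4, 0)
    λ_6 → (6, 3, 1, 4, 0)
    λ_7 → (6, 3, 1, 4, 0)
    λ_8 → (6, 3, 1, 4, 0)

2 distinct reps among the 8 weights ⇒ 2 W_17-linkage classes:

[[1, 2, 4], [3, 5, 6, 7, 8]]


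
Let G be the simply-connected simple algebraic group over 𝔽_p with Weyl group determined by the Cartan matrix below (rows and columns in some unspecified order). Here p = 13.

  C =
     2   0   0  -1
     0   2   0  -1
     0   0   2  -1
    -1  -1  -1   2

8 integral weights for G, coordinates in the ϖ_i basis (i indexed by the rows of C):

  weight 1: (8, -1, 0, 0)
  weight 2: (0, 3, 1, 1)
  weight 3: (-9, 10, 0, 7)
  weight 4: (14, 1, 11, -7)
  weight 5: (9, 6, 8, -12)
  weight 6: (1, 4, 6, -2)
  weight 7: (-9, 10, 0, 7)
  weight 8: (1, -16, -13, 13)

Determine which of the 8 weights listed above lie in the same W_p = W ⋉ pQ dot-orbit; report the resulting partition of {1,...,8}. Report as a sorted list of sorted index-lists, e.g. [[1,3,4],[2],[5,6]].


D_4 Cartan matrix, 4 simple roots permuted; ρ=(1,1,1,1).

Ā_13 reps of the 8 weights (D_4, coords as presented):

    [1] (9, 0, 1, 1)
    [2] (1, 4, 2, 2)
    [3] (1, 4, 6, 1)
    [4] (1, 4, 2, 2)
    [5] (1, 4, 2, 2)
    [6] (1, 4, 6, 1)
    [7] (1, 4, 6, 1)
    [8] (9, 0, 1, 1)

These 8 weights hit 3 W_13-dot-orbits; sizes (2, 3, 3):

[[1, 8], [2, 4, 5], [3, 6, 7]]


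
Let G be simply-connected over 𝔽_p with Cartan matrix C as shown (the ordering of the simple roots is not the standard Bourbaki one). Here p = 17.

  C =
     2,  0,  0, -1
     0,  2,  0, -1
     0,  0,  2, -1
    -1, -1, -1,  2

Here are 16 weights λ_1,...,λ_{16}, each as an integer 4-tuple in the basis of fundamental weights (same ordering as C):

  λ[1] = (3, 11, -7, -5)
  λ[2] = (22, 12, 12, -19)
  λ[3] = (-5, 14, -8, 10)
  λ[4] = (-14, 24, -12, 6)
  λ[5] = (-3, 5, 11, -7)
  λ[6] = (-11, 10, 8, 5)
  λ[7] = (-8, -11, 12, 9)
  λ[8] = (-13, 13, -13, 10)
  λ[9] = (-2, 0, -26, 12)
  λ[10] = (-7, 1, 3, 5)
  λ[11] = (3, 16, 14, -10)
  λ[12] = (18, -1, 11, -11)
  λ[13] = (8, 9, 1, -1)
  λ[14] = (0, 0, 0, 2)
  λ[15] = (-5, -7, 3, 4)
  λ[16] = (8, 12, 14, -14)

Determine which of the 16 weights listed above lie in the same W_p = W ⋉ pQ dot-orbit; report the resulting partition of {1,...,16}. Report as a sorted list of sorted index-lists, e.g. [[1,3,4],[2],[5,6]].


Type D_4, rank 4, |W|=192; reorder rows/cols to standard.

W_17-reps of the 16 weights in Ā_17 (same 4-coord order as C):

  1: (6, 2, 4, 0);  2: (1, 1, 1, 3);  3: (5, 6, 2, 2);  4: (4, 0, 2, 2);  5: (6, 2, 4, 0);  6: (1, 2, 0, 5);  7: (0, 3, 6, 1);  8: (1, 1, 1, 3);  9: (1, 1, 1, 3);  10: (6, 2, 4, 0);  11: (1, 2, 0, 5);  12: (5, 6, 2, 2);  13: (5, 6, 2, 2);  14: (1, 1, 1, 3);  15: (1, 1, 1, 3);  16: (4, 0, 2, 2)

These 16 weights hit 6 W_17-dot-orbits; sizes (3, 5, 3, 2, 2, 1):

[[1, 5, 10], [2, 8, 9, 14, 15], [3, 12, 13], [4, 16], [6, 11], [7]]


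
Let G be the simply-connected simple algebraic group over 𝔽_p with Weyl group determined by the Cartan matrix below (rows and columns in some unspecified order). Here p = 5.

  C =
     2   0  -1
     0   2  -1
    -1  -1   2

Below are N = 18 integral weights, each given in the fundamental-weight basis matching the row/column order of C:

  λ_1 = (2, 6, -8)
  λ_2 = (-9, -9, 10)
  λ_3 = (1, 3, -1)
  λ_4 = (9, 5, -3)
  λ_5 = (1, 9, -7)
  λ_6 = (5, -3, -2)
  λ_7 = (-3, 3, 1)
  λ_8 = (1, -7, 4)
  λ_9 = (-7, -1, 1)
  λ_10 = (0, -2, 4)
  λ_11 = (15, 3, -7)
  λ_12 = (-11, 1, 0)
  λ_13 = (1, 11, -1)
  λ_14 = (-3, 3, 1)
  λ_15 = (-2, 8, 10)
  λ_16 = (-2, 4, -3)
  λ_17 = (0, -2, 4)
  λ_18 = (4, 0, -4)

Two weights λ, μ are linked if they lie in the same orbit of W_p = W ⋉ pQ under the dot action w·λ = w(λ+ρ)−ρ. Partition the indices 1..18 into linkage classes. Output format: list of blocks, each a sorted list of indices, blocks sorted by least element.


Dynkin diagram of C (from the 4 off-diagonal −1 entries): A_3.

Ā_5 reps of the 18 weights (A_3, coords as presented):

  1: (2, 2, 1) · 2: (2, 2, 1) · 3: (1, 3, 0) · 4: (3, 1, 1) · 5: (1, 1, 0) · 6: (2, 0, 2) · 7: (1, 3, 0) · 8: (1, 3, 0) · 9: (1, 3, 0) · 10: (0, 0, 4) · 11: (1, 1, 0) · 12: (2, 0, 2) · 13: (2, 2, 1) · 14: (1, 3, 0) · 15: (0, 0, 4) · 16: (2, 2, 1) · 17: (0, 0, 4) · 18: (2, 2, 1)

Linkage partition of the 18 weights (6 classes, p=5):

[[1, 2, 13, 16, 18], [3, 7, 8, 9, 14], [4], [5, 11], [6, 12], [10, 15, 17]]


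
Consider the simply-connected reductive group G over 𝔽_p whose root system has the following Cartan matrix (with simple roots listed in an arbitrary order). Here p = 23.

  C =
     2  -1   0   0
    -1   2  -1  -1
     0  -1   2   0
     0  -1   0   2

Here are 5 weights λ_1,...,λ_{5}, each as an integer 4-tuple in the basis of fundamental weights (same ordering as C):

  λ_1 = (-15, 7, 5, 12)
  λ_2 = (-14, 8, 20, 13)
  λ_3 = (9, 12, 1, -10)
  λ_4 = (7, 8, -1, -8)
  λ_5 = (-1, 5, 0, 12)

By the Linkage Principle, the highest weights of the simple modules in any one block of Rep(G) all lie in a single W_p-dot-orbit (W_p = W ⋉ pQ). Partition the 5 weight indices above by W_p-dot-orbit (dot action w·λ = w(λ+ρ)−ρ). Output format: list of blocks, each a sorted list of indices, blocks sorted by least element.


Root system D_4: the 4×4 matrix C matches after relabeling.

λ_j+ρ reflected into Ā_23 (⟨·,θ^∨⟩≤23); 4-tuples as given:

  λ_1 → (8, 2, 0, 7)
  λ_2 → (8, 2, 0, 7)
  λ_3 → (8, 2, 0, 7)
  λ_4 → (8, 2, 0, 7)
  λ_5 → (0, 3, 1, 13)

The 5 indices split into 2 linkage classes (same alcove rep ⇔ same W_23-dot-orbit):

[[1, 2, 3, 4], [5]]


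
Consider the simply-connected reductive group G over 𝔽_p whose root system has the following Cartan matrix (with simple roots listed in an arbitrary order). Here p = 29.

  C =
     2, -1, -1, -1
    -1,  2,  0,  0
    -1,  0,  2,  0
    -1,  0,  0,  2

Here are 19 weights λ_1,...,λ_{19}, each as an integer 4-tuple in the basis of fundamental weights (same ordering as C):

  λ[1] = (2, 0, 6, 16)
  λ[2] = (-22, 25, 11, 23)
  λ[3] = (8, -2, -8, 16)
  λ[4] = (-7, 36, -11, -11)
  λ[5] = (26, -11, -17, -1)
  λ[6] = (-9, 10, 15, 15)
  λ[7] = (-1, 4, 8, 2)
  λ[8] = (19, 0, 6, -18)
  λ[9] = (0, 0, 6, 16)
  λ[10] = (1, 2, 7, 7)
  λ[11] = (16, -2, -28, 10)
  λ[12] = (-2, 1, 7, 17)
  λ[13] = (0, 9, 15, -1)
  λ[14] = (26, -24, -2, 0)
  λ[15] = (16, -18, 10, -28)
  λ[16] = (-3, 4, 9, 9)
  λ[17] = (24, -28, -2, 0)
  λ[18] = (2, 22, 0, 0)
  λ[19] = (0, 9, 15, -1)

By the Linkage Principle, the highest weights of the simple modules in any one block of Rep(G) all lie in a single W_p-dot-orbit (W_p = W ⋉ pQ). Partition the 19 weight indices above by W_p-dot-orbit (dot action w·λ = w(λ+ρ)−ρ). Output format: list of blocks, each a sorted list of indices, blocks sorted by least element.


Type D_4, rank 4, |W|=192; reorder rows/cols to standard.

λ_j+ρ reflected into Ā_29 (⟨·,θ^∨⟩≤29); 4-tuples as given:

  1: (1, 1, 7, 17) · 2: (0, 5, 9, 3) · 3: (1, 1, 7, 17) · 4: (2, 3, 8, 8) · 5: (1, 10, 16, 0) · 6: (2, 3, 8, 8) · 7: (0, 5, 9, 3) · 8: (1, 1, 7, 17) · 9: (1, 1, 7, 17) · 10: (2, 3, 8, 8) · 11: (1, 10, 16, 0) · 12: (1, 1, 7, 17) · 13: (1, 10, 16, 0) · 14: (1, 23, 1, 1) · 15: (1, 10, 16, 0) · 16: (2, 3, 8, 8) · 17: (1, 23, 1, 1) · 18: (1, 23, 1, 1) · 19: (1, 10, 16, 0)

Grouping the 19 weights by Ā_29-representative: 5 linkage classes.

[[1, 3, 8, 9, 12], [2, 7], [4, 6, 10, 16], [5, 11, 13, 15, 19], [14, 17, 18]]


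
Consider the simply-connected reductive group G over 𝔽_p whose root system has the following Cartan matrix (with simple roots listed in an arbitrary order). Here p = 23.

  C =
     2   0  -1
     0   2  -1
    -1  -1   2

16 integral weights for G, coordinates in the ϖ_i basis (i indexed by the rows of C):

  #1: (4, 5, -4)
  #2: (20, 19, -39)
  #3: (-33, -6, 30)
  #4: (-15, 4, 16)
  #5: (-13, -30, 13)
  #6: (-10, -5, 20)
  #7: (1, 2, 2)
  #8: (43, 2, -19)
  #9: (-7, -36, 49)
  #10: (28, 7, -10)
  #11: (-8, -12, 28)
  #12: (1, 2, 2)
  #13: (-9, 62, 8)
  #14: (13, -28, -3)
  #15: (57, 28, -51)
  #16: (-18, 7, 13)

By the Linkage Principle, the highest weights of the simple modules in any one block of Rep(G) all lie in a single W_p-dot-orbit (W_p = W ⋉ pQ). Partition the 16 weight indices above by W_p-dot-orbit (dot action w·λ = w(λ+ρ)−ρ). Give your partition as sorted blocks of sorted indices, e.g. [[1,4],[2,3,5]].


Root system A_3: the 3×3 matrix C matches after relabeling.

Each λ_j+ρ reduced to Ā_23; 3-tuples below use C's row order:

  λ_1 → (2, 3, 3);  λ_2 → (2, 3, 3);  λ_3 → (14, 5, 3);  λ_4 → (14, 5, 3);  λ_5 → (9, 4, 8);  λ_6 → (9, 4, 8);  λ_7 → (2, 3, 3);  λ_8 → (2, 3, 3);  λ_9 → (9, 4, 8);  λ_10 → (14, 5, 3);  λ_11 → (1, 5, 11);  λ_12 → (2, 3, 3);  λ_13 → (14, 5, 3);  λ_14 → (9, 4, 8);  λ_15 → (9, 4, 8);  λ_16 → (14, 5, 3)

4 distinct reps among the 16 weights ⇒ 4 W_23-linkage classes:

[[1, 2, 7, 8, 12], [3, 4, 10, 13, 16], [5, 6, 9, 14, 15], [11]]


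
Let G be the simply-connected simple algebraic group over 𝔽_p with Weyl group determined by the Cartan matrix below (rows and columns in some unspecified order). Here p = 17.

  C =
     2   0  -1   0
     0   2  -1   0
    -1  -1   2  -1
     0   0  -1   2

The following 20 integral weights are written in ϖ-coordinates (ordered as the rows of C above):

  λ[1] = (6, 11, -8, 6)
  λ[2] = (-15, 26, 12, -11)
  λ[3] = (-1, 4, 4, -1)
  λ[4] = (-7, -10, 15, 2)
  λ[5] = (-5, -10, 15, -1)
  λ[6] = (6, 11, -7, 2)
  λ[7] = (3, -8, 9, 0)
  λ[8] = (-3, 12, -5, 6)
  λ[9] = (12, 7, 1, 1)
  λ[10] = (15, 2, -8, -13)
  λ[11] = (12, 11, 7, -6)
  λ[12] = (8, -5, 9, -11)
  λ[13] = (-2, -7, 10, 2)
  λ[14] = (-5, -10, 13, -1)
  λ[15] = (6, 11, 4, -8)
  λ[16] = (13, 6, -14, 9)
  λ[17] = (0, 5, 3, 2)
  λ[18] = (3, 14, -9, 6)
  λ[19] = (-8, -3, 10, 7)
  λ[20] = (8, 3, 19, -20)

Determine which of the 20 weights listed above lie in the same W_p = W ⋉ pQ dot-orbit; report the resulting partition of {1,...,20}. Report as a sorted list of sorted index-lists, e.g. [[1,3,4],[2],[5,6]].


Cartan matrix: type D_4 (|W|=192); un-permuting the 4 rows.

Alcove-folded reps (p=17, 20 weights, presented ϖ-order):

  1: (0, 5, 5, 0);  2: (1, 6, 3, 3);  3: (0, 5, 5, 0);  4: (4, 7, 2, 1);  5: (4, 9, 1, 0);  6: (1, 6, 3, 3);  7: (4, 7, 2, 1);  8: (4, 7, 2, 1);  9: (5, 0, 2, 6);  10: (4, 9, 1, 0);  11: (1, 2, 2, 9);  12: (5, 0, 2, 6);  13: (1, 6, 3, 3);  14: (4, 9, 1, 0);  15: (0, 5, 5, 0);  16: (1, 6, 3, 3);  17: (1, 6, 3, 3);  18: (4, 7, 2, 1);  19: (5, 0, 2, 6);  20: (4, 9, 1, 0)

Partition of {1..20} into 6 W_17-dot-orbits:

[[1, 3, 15], [2, 6, 13, 16, 17], [4, 7, 8, 18], [5, 10, 14, 20], [9, 12, 19], [11]]


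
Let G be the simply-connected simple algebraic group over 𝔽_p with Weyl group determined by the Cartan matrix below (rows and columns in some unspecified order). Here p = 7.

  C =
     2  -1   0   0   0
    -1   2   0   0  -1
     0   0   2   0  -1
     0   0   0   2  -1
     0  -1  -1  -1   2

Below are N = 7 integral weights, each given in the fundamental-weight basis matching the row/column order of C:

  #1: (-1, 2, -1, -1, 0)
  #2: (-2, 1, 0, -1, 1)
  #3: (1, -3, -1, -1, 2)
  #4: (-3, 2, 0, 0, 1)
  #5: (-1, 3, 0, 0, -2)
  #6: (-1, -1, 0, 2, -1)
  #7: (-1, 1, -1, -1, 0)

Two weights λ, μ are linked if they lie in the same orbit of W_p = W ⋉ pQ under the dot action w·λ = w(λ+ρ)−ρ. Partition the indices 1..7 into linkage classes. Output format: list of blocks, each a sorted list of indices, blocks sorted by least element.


C ↔ D_5 under row/col permutation; |W(D_5)| = 1920.

W_7-reps of the 7 weights in Ā_7 (same 5-coord order as C):

  1: (0, 2, 0, 0, 1);  2: (1, 0, 1, 0, 2);  3: (0, 2, 0, 0, 1);  4: (0, 2, 1, 1, 0);  5: (0, 2, 0, 0, 1);  6: (0, 0, 1, 3, 0);  7: (0, 2, 0, 0, 1)

These 7 weights hit 4 W_7-dot-orbits; sizes (4, 1, 1, 1):

[[1, 3, 5, 7], [2], [4], [6]]


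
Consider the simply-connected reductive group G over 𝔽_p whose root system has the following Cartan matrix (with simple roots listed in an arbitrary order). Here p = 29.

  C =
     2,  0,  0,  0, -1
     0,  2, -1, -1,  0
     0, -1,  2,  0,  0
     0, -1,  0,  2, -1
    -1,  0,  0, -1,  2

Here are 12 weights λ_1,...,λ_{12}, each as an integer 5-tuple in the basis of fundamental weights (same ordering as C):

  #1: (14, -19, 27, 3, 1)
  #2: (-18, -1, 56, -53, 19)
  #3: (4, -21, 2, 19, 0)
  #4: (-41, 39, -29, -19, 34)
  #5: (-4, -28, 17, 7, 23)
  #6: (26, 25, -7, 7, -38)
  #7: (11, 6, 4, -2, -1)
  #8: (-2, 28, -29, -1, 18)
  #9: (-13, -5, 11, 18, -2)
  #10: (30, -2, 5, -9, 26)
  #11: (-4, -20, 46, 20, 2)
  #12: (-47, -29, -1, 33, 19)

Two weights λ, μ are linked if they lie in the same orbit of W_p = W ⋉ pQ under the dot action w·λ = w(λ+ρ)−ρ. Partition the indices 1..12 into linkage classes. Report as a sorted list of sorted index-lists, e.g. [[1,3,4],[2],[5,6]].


Cartan matrix: type A_5 (|W|=720); un-permuting the 5 rows.

Each λ_j+ρ reduced to Ā_29; 5-tuples below use C's row order:

  1: (1, 4, 8, 2, 12)
  2: (5, 3, 17, 0, 1)
  3: (5, 3, 17, 0, 1)
  4: (11, 6, 5, 0, 1)
  5: (0, 1, 5, 18, 2)
  6: (0, 1, 5, 18, 2)
  7: (11, 6, 5, 0, 1)
  8: (18, 1, 9, 0, 0)
  9: (1, 4, 8, 2, 12)
  10: (0, 1, 5, 18, 2)
  11: (0, 1, 5, 18, 2)
  12: (5, 3, 17, 0, 1)

Linkage partition of the 12 weights (5 classes, p=29):

[[1, 9], [2, 3, 12], [4, 7], [5, 6, 10, 11], [8]]


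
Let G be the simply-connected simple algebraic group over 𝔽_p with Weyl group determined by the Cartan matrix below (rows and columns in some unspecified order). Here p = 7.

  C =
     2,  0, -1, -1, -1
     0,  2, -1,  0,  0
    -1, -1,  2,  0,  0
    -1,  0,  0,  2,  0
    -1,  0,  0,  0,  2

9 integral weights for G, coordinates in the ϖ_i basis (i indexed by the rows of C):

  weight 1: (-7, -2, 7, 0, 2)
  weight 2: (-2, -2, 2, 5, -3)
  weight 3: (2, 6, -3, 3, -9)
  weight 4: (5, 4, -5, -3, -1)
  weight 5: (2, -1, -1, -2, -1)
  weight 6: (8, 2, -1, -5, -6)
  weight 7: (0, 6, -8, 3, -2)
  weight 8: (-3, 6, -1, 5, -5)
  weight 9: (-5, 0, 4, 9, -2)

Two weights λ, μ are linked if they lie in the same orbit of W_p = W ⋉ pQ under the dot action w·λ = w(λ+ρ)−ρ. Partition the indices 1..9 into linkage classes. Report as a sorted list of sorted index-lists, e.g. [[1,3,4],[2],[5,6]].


D_5 Cartan matrix, 5 simple roots permuted; ρ=(1,1,1,1,1).

Alcove-folded reps (p=7, 9 weights, presented ϖ-order):

    λ_1 → (1, 0, 0, 3, 1)
    λ_2 → (1, 0, 0, 3, 1)
    λ_3 → (0, 1, 0, 2, 0)
    λ_4 → (0, 1, 0, 2, 0)
    λ_5 → (2, 0, 0, 1, 0)
    λ_6 → (2, 0, 0, 1, 0)
    λ_7 → (0, 2, 0, 1, 4)
    λ_8 → (0, 1, 0, 2, 0)
    λ_9 → (1, 1, 0, 1, 0)

These 9 weights hit 5 W_7-dot-orbits; sizes (2, 3, 2, 1, 1):

[[1, 2], [3, 4, 8], [5, 6], [7], [9]]


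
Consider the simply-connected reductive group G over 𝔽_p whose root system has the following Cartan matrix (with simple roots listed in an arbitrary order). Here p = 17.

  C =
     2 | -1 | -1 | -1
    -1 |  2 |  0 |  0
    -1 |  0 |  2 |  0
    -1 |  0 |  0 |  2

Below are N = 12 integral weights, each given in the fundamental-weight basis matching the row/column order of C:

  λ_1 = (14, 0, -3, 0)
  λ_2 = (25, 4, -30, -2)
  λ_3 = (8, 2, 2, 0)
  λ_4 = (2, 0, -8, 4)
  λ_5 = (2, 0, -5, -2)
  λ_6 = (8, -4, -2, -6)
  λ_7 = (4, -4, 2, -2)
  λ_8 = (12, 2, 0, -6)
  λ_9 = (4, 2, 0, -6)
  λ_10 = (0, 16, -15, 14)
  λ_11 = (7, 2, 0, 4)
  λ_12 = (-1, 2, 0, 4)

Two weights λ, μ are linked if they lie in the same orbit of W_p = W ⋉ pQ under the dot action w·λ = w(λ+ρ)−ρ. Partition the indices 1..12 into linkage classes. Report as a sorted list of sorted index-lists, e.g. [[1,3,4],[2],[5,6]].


Root system D_4: the 4×4 matrix C matches after relabeling.

W_17-reps of the 12 weights in Ā_17 (same 4-coord order as C):

  λ_1 → (0, 1, 2, 1) · λ_2 → (1, 3, 3, 1) · λ_3 → (1, 3, 3, 1) · λ_4 → (1, 3, 3, 1) · λ_5 → (0, 1, 2, 1) · λ_6 → (0, 3, 1, 5) · λ_7 → (1, 3, 3, 1) · λ_8 → (0, 3, 1, 5) · λ_9 → (0, 3, 1, 5) · λ_10 → (0, 1, 2, 1) · λ_11 → (0, 3, 1, 5) · λ_12 → (0, 3, 1, 5)

The 12 indices split into 3 linkage classes (same alcove rep ⇔ same W_17-dot-orbit):

[[1, 5, 10], [2, 3, 4, 7], [6, 8, 9, 11, 12]]


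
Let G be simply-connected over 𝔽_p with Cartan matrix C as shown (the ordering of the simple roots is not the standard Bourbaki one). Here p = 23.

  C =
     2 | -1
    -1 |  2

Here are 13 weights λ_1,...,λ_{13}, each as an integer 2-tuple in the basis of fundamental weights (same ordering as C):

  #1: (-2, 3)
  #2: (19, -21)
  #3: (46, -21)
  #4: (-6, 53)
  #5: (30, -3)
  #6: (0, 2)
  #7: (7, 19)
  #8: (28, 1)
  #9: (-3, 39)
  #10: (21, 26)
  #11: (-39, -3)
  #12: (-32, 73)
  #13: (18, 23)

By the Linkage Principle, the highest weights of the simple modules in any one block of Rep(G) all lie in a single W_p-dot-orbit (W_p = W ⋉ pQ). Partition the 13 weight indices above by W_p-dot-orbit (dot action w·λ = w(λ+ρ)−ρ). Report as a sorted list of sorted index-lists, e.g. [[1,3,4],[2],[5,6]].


C ↔ A_2 under row/col permutation; |W(A_2)| = 6.

Each λ_j+ρ reduced to Ā_23; 2-tuples below use C's row order:

  1: (1, 3) · 2: (0, 20) · 3: (1, 3) · 4: (15, 5) · 5: (15, 6) · 6: (1, 3) · 7: (3, 15) · 8: (15, 6) · 9: (15, 6) · 10: (1, 3) · 11: (15, 6) · 12: (3, 15) · 13: (1, 3)

These 13 weights hit 5 W_23-dot-orbits; sizes (5, 1, 1, 4, 2):

[[1, 3, 6, 10, 13], [2], [4], [5, 8, 9, 11], [7, 12]]


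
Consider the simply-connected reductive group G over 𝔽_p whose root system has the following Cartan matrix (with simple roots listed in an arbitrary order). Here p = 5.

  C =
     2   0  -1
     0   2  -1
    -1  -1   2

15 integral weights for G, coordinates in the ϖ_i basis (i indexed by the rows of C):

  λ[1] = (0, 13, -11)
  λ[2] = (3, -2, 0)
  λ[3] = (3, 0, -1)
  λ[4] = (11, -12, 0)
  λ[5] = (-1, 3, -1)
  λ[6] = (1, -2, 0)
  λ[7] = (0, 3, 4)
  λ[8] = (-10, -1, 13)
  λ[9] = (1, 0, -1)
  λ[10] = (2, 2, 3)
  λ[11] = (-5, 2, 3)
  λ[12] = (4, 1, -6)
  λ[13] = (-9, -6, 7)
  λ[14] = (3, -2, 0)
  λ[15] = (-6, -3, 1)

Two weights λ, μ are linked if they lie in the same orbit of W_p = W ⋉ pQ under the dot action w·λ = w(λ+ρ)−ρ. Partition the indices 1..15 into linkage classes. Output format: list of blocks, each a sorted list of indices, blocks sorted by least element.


Type A_3, rank 3, |W|=24; reorder rows/cols to standard.

Folding the 15 weights λ_j+ρ into Ā_5 (reps in the given 3-coord order):

  1: (4, 1, 0)
  2: (4, 1, 0)
  3: (4, 1, 0)
  4: (2, 1, 0)
  5: (0, 4, 0)
  6: (2, 1, 0)
  7: (4, 1, 0)
  8: (0, 1, 0)
  9: (2, 1, 0)
  10: (2, 2, 0)
  11: (2, 1, 0)
  12: (0, 3, 2)
  13: (0, 3, 2)
  14: (4, 1, 0)
  15: (0, 3, 2)

Linkage partition of the 15 weights (6 classes, p=5):

[[1, 2, 3, 7, 14], [4, 6, 9, 11], [5], [8], [10], [12, 13, 15]]


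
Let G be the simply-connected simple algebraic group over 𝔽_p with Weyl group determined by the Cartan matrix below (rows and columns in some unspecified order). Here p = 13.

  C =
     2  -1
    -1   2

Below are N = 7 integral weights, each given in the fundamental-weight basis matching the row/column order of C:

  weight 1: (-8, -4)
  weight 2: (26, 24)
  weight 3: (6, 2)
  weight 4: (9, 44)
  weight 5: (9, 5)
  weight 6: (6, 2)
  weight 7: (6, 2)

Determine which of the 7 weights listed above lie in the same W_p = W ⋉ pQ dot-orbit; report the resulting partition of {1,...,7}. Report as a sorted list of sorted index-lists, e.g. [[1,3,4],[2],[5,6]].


Cartan matrix: type A_2 (|W|=6); un-permuting the 2 rows.

Folding the 7 weights λ_j+ρ into Ā_13 (reps in the given 2-coord order):

  λ_1 → (3, 7);  λ_2 → (0, 1);  λ_3 → (7, 3);  λ_4 → (7, 3);  λ_5 → (7, 3);  λ_6 → (7, 3);  λ_7 → (7, 3)

The 7 indices split into 3 linkage classes (same alcove rep ⇔ same W_13-dot-orbit):

[[1], [2], [3, 4, 5, 6, 7]]


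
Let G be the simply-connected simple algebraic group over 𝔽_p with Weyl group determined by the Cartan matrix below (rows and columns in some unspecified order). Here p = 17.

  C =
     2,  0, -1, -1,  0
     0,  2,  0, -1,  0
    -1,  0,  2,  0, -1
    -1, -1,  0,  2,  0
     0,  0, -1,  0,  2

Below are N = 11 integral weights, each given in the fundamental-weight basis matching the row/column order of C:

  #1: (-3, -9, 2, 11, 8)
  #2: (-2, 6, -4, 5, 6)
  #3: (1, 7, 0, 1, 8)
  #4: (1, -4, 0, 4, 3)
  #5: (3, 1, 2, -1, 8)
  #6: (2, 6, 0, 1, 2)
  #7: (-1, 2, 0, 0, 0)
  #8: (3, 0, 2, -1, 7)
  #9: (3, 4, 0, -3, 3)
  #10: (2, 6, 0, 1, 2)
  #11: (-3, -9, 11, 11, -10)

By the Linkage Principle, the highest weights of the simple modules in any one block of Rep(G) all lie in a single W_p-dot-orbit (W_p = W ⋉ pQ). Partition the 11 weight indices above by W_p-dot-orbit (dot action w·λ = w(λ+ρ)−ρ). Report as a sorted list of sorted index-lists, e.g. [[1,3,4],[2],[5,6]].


C ↔ A_5 under row/col permutation; |W(A_5)| = 720.

λ_j+ρ reflected into Ā_17 (⟨·,θ^∨⟩≤17); 5-tuples as given:

  λ_1 → (2, 3, 1, 2, 4);  λ_2 → (3, 7, 1, 2, 3);  λ_3 → (2, 3, 1, 2, 4);  λ_4 → (2, 3, 1, 2, 4);  λ_5 → (4, 1, 3, 0, 8);  λ_6 → (3, 7, 1, 2, 3);  λ_7 → (0, 3, 1, 1, 1);  λ_8 → (4, 1, 3, 0, 8);  λ_9 → (2, 3, 1, 2, 4);  λ_10 → (3, 7, 1, 2, 3);  λ_11 → (2, 3, 1, 2, 4)

4 distinct reps among the 11 weights ⇒ 4 W_17-linkage classes:

[[1, 3, 4, 9, 11], [2, 6, 10], [5, 8], [7]]


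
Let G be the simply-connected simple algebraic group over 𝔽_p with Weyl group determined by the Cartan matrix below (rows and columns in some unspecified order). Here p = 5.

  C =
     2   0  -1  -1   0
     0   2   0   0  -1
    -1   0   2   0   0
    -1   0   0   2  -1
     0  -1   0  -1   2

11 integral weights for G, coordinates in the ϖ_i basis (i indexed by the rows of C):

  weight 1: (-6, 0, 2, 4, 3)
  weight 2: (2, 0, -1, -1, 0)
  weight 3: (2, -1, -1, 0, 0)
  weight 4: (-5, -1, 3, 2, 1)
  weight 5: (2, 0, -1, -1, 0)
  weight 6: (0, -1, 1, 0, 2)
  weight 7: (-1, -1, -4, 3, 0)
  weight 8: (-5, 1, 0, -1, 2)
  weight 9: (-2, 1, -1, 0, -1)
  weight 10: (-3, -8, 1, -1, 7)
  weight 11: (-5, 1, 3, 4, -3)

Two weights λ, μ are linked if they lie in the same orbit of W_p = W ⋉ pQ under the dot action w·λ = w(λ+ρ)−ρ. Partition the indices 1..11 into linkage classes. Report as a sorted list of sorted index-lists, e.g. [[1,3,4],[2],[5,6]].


Cartan matrix: type A_5 (|W|=720); un-permuting the 5 rows.

Alcove-folded reps (p=5, 11 weights, presented ϖ-order):

  λ_1 → (0, 2, 1, 0, 0) · λ_2 → (3, 1, 0, 0, 1) · λ_3 → (3, 0, 0, 1, 1) · λ_4 → (3, 0, 0, 1, 1) · λ_5 → (3, 1, 0, 0, 1) · λ_6 → (1, 2, 0, 1, 1) · λ_7 → (3, 0, 0, 1, 1) · λ_8 → (3, 1, 0, 0, 1) · λ_9 → (0, 2, 1, 0, 0) · λ_10 → (1, 2, 0, 1, 1) · λ_11 → (3, 0, 0, 1, 1)

The 11 indices split into 4 linkage classes (same alcove rep ⇔ same W_5-dot-orbit):

[[1, 9], [2, 5, 8], [3, 4, 7, 11], [6, 10]]


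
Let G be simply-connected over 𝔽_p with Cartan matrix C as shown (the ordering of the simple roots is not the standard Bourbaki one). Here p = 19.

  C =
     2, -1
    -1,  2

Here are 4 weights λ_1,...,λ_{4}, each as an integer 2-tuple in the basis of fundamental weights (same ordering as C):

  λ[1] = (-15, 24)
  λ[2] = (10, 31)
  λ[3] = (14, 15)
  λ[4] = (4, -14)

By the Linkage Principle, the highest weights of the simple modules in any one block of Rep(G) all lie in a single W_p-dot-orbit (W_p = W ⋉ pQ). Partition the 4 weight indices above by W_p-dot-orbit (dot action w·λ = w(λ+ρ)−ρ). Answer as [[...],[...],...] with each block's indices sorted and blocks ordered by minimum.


C ↔ A_2 under row/col permutation; |W(A_2)| = 6.

Each λ_j+ρ reduced to Ā_19; 2-tuples below use C's row order:

  λ_1 → (8, 5);  λ_2 → (8, 5);  λ_3 → (3, 4);  λ_4 → (8, 5)

Grouping the 4 weights by Ā_19-representative: 2 linkage classes.

[[1, 2, 4], [3]]
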